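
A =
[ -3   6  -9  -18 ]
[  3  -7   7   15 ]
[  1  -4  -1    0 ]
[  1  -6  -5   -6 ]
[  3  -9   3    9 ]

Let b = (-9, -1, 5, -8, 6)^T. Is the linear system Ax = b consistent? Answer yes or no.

Row reduce the augmented matrix [A | b].
R2 ← R2 + R1: [0, -1, -2, -3, -10]
R3 ← R3 + (1/3)·R1: [0, -2, -4, -6, 2]
R4 ← R4 + (1/3)·R1: [0, -4, -8, -12, -11]
R5 ← R5 + R1: [0, -3, -6, -9, -3]
R3 ← R3 − (2)·R2: [0, 0, 0, 0, 22]
R4 ← R4 − (4)·R2: [0, 0, 0, 0, 29]
R5 ← R5 − (3)·R2: [0, 0, 0, 0, 27]
R4 ← R4 − (29/22)·R3: [0, 0, 0, 0, 0]
R5 ← R5 − (27/22)·R3: [0, 0, 0, 0, 0]
The echelon form has 3 nonzero rows; the last pivot sits in the augmented column, so rank(A) = 2 but rank([A|b]) = 3.
Since the ranks differ, the system is inconsistent.

no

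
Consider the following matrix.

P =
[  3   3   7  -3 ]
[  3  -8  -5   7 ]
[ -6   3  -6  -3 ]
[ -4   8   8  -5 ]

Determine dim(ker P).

1

Row reduce to echelon form.
R2 ← R2 − R1: [0, -11, -12, 10]
R3 ← R3 + (2)·R1: [0, 9, 8, -9]
R4 ← R4 + (4/3)·R1: [0, 12, 52/3, -9]
R3 ← R3 + (9/11)·R2: [0, 0, -20/11, -9/11]
R4 ← R4 + (12/11)·R2: [0, 0, 140/33, 21/11]
R4 ← R4 + (7/3)·R3: [0, 0, 0, 0]
3 nonzero rows, so rank(P) = 3.
P has 4 columns; by rank–nullity, nullity = 4 − 3 = 1.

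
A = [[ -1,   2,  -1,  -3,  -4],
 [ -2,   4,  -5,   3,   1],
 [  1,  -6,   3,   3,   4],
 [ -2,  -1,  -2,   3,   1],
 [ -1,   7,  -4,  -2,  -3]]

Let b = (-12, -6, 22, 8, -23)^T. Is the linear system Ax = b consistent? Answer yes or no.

yes

Row reduce the augmented matrix [A | b].
R2 ← R2 − (2)·R1: [0, 0, -3, 9, 9, 18]
R3 ← R3 + R1: [0, -4, 2, 0, 0, 10]
R4 ← R4 − (2)·R1: [0, -5, 0, 9, 9, 32]
R5 ← R5 − R1: [0, 5, -3, 1, 1, -11]
Swap R2 ↔ R3
R4 ← R4 − (5/4)·R2: [0, 0, -5/2, 9, 9, 39/2]
R5 ← R5 + (5/4)·R2: [0, 0, -1/2, 1, 1, 3/2]
R4 ← R4 − (5/6)·R3: [0, 0, 0, 3/2, 3/2, 9/2]
R5 ← R5 − (1/6)·R3: [0, 0, 0, -1/2, -1/2, -3/2]
R5 ← R5 + (1/3)·R4: [0, 0, 0, 0, 0, 0]
The echelon form has 4 nonzero rows, and every pivot lies in the first 5 columns, so rank(A) = rank([A|b]) = 4.
The system is consistent.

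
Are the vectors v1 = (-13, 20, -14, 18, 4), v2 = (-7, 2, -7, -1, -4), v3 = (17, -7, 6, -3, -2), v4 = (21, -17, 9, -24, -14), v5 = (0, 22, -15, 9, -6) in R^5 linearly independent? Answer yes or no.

Form the matrix with these vectors as rows and row reduce.
R2 ← R2 − (7/13)·R1: [0, -114/13, 7/13, -139/13, -80/13]
R3 ← R3 + (17/13)·R1: [0, 249/13, -160/13, 267/13, 42/13]
R4 ← R4 + (21/13)·R1: [0, 199/13, -177/13, 66/13, -98/13]
R3 ← R3 + (83/38)·R2: [0, 0, -423/38, -107/38, -194/19]
R4 ← R4 + (199/114)·R2: [0, 0, -1445/114, -1549/114, -1042/57]
R5 ← R5 + (143/57)·R2: [0, 0, -778/57, -1016/57, -1222/57]
R4 ← R4 − (1445/1269)·R3: [0, 0, 0, -13174/1269, -8444/1269]
R5 ← R5 − (1556/1269)·R3: [0, 0, 0, -18238/1269, -11318/1269]
R5 ← R5 − (9119/6587)·R4: [0, 0, 0, 0, 1930/6587]
5 nonzero rows, so the 5 vectors span a space of dimension 5.
Since 5 = 5, the vectors are linearly independent.

yes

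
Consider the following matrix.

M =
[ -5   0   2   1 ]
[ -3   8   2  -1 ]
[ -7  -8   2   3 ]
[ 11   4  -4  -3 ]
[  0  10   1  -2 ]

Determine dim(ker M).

2

Row reduce to echelon form.
R2 ← R2 − (3/5)·R1: [0, 8, 4/5, -8/5]
R3 ← R3 − (7/5)·R1: [0, -8, -4/5, 8/5]
R4 ← R4 + (11/5)·R1: [0, 4, 2/5, -4/5]
R3 ← R3 + R2: [0, 0, 0, 0]
R4 ← R4 − (1/2)·R2: [0, 0, 0, 0]
R5 ← R5 − (5/4)·R2: [0, 0, 0, 0]
2 nonzero rows, so rank(M) = 2.
M has 4 columns; by rank–nullity, nullity = 4 − 2 = 2.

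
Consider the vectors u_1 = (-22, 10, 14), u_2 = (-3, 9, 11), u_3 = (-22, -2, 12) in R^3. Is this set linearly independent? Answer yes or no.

Form the matrix with these vectors as rows and row reduce.
R2 ← R2 − (3/22)·R1: [0, 84/11, 100/11]
R3 ← R3 − R1: [0, -12, -2]
R3 ← R3 + (11/7)·R2: [0, 0, 86/7]
3 nonzero rows, so the 3 vectors span a space of dimension 3.
Since 3 = 3, the vectors are linearly independent.

yes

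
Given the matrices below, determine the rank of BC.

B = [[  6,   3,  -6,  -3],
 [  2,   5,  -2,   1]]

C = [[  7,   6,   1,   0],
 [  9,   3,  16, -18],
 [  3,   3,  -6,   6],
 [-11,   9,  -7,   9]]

First compute BC:
[[ 84,   0, 111, -117],
 [ 42,  30,  87, -93]]
Now row reduce the product.
R2 ← R2 − (1/2)·R1: [0, 30, 63/2, -69/2]
2 nonzero rows, so rank(BC) = 2.

2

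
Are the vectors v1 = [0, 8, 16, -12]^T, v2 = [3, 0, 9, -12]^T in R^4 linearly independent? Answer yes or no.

Form the matrix with these vectors as rows and row reduce.
Swap R1 ↔ R2
2 nonzero rows, so the 2 vectors span a space of dimension 2.
Since 2 = 2, the vectors are linearly independent.

yes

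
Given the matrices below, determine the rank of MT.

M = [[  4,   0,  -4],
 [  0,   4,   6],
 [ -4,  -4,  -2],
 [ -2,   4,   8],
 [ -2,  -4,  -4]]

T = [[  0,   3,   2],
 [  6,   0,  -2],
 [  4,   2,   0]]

2

First compute MT:
[[-16,   4,   8],
 [ 48,  12,  -8],
 [-32, -16,   0],
 [ 56,  10, -12],
 [-40, -14,   4]]
Now row reduce the product.
R2 ← R2 + (3)·R1: [0, 24, 16]
R3 ← R3 − (2)·R1: [0, -24, -16]
R4 ← R4 + (7/2)·R1: [0, 24, 16]
R5 ← R5 − (5/2)·R1: [0, -24, -16]
R3 ← R3 + R2: [0, 0, 0]
R4 ← R4 − R2: [0, 0, 0]
R5 ← R5 + R2: [0, 0, 0]
2 nonzero rows, so rank(MT) = 2.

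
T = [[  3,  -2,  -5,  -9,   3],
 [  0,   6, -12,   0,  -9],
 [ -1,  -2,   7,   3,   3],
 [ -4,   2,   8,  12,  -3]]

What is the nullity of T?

Row reduce to echelon form.
R3 ← R3 + (1/3)·R1: [0, -8/3, 16/3, 0, 4]
R4 ← R4 + (4/3)·R1: [0, -2/3, 4/3, 0, 1]
R3 ← R3 + (4/9)·R2: [0, 0, 0, 0, 0]
R4 ← R4 + (1/9)·R2: [0, 0, 0, 0, 0]
2 nonzero rows, so rank(T) = 2.
T has 5 columns; by rank–nullity, nullity = 5 − 2 = 3.

3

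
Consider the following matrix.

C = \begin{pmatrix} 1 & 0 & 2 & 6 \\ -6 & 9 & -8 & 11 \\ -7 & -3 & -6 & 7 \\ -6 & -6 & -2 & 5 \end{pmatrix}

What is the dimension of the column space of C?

Row reduce to echelon form.
R2 ← R2 + (6)·R1: [0, 9, 4, 47]
R3 ← R3 + (7)·R1: [0, -3, 8, 49]
R4 ← R4 + (6)·R1: [0, -6, 10, 41]
R3 ← R3 + (1/3)·R2: [0, 0, 28/3, 194/3]
R4 ← R4 + (2/3)·R2: [0, 0, 38/3, 217/3]
R4 ← R4 − (19/14)·R3: [0, 0, 0, -108/7]
Echelon form has 4 nonzero rows, so rank(C) = 4.
The column space has dimension equal to the rank: 4.

4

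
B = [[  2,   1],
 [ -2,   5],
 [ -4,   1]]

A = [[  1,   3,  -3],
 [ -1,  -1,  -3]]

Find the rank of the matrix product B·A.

First compute BA:
[[  1,   5,  -9],
 [ -7, -11,  -9],
 [ -5, -13,   9]]
Now row reduce the product.
R2 ← R2 + (7)·R1: [0, 24, -72]
R3 ← R3 + (5)·R1: [0, 12, -36]
R3 ← R3 − (1/2)·R2: [0, 0, 0]
2 nonzero rows, so rank(BA) = 2.

2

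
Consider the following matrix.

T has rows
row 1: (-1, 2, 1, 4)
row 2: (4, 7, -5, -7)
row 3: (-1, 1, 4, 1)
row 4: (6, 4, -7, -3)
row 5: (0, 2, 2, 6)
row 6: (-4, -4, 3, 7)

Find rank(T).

4

Row reduce to echelon form.
R2 ← R2 + (4)·R1: [0, 15, -1, 9]
R3 ← R3 − R1: [0, -1, 3, -3]
R4 ← R4 + (6)·R1: [0, 16, -1, 21]
R6 ← R6 − (4)·R1: [0, -12, -1, -9]
R3 ← R3 + (1/15)·R2: [0, 0, 44/15, -12/5]
R4 ← R4 − (16/15)·R2: [0, 0, 1/15, 57/5]
R5 ← R5 − (2/15)·R2: [0, 0, 32/15, 24/5]
R6 ← R6 + (4/5)·R2: [0, 0, -9/5, -9/5]
R4 ← R4 − (1/44)·R3: [0, 0, 0, 126/11]
R5 ← R5 − (8/11)·R3: [0, 0, 0, 72/11]
R6 ← R6 + (27/44)·R3: [0, 0, 0, -36/11]
R5 ← R5 − (4/7)·R4: [0, 0, 0, 0]
R6 ← R6 + (2/7)·R4: [0, 0, 0, 0]
Echelon form has 4 nonzero rows, so rank(T) = 4.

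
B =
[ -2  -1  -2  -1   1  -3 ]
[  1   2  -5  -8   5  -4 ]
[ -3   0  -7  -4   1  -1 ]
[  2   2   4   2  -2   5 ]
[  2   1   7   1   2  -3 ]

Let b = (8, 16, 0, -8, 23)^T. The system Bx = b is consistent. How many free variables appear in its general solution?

1

Row reduce the augmented matrix [B | b].
R2 ← R2 + (1/2)·R1: [0, 3/2, -6, -17/2, 11/2, -11/2, 20]
R3 ← R3 − (3/2)·R1: [0, 3/2, -4, -5/2, -1/2, 7/2, -12]
R4 ← R4 + R1: [0, 1, 2, 1, -1, 2, 0]
R5 ← R5 + R1: [0, 0, 5, 0, 3, -6, 31]
R3 ← R3 − R2: [0, 0, 2, 6, -6, 9, -32]
R4 ← R4 − (2/3)·R2: [0, 0, 6, 20/3, -14/3, 17/3, -40/3]
R4 ← R4 − (3)·R3: [0, 0, 0, -34/3, 40/3, -64/3, 248/3]
R5 ← R5 − (5/2)·R3: [0, 0, 0, -15, 18, -57/2, 111]
R5 ← R5 − (45/34)·R4: [0, 0, 0, 0, 6/17, -9/34, 27/17]
The echelon form has 5 nonzero rows, and every pivot lies in the first 6 columns, so rank(B) = rank([B|b]) = 5.
The system is consistent.
Free variables = (unknowns) − (rank) = 6 − 5 = 1.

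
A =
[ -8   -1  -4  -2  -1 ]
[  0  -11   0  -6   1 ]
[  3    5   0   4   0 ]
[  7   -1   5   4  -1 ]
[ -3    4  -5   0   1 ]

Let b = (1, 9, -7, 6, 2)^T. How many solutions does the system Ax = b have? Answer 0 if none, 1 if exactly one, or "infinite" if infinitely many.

Row reduce the augmented matrix [A | b].
R3 ← R3 + (3/8)·R1: [0, 37/8, -3/2, 13/4, -3/8, -53/8]
R4 ← R4 + (7/8)·R1: [0, -15/8, 3/2, 9/4, -15/8, 55/8]
R5 ← R5 − (3/8)·R1: [0, 35/8, -7/2, 3/4, 11/8, 13/8]
R3 ← R3 + (37/88)·R2: [0, 0, -3/2, 8/11, 1/22, -125/44]
R4 ← R4 − (15/88)·R2: [0, 0, 3/2, 36/11, -45/22, 235/44]
R5 ← R5 + (35/88)·R2: [0, 0, -7/2, -18/11, 39/22, 229/44]
R4 ← R4 + R3: [0, 0, 0, 4, -2, 5/2]
R5 ← R5 − (7/3)·R3: [0, 0, 0, -10/3, 5/3, 71/6]
R5 ← R5 + (5/6)·R4: [0, 0, 0, 0, 0, 167/12]
The echelon form has 5 nonzero rows; the last pivot sits in the augmented column, so rank(A) = 4 but rank([A|b]) = 5.
Since the ranks differ, the system is inconsistent.
It has no solutions.

0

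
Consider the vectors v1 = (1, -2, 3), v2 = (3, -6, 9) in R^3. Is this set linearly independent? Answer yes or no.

no

Form the matrix with these vectors as rows and row reduce.
R2 ← R2 − (3)·R1: [0, 0, 0]
1 nonzero row, so the 2 vectors span a space of dimension 1.
Since 1 < 2, the vectors are linearly dependent.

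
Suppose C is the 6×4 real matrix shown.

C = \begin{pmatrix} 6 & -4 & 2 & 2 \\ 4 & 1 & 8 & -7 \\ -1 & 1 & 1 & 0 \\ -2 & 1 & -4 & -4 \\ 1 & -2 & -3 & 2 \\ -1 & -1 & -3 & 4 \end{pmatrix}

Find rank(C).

Row reduce to echelon form.
R2 ← R2 − (2/3)·R1: [0, 11/3, 20/3, -25/3]
R3 ← R3 + (1/6)·R1: [0, 1/3, 4/3, 1/3]
R4 ← R4 + (1/3)·R1: [0, -1/3, -10/3, -10/3]
R5 ← R5 − (1/6)·R1: [0, -4/3, -10/3, 5/3]
R6 ← R6 + (1/6)·R1: [0, -5/3, -8/3, 13/3]
R3 ← R3 − (1/11)·R2: [0, 0, 8/11, 12/11]
R4 ← R4 + (1/11)·R2: [0, 0, -30/11, -45/11]
R5 ← R5 + (4/11)·R2: [0, 0, -10/11, -15/11]
R6 ← R6 + (5/11)·R2: [0, 0, 4/11, 6/11]
R4 ← R4 + (15/4)·R3: [0, 0, 0, 0]
R5 ← R5 + (5/4)·R3: [0, 0, 0, 0]
R6 ← R6 − (1/2)·R3: [0, 0, 0, 0]
Echelon form has 3 nonzero rows, so rank(C) = 3.

3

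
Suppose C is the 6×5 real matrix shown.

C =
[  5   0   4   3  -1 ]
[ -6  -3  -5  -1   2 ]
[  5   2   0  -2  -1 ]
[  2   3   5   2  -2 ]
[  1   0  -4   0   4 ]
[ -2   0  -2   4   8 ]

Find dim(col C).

5

Row reduce to echelon form.
R2 ← R2 + (6/5)·R1: [0, -3, -1/5, 13/5, 4/5]
R3 ← R3 − R1: [0, 2, -4, -5, 0]
R4 ← R4 − (2/5)·R1: [0, 3, 17/5, 4/5, -8/5]
R5 ← R5 − (1/5)·R1: [0, 0, -24/5, -3/5, 21/5]
R6 ← R6 + (2/5)·R1: [0, 0, -2/5, 26/5, 38/5]
R3 ← R3 + (2/3)·R2: [0, 0, -62/15, -49/15, 8/15]
R4 ← R4 + R2: [0, 0, 16/5, 17/5, -4/5]
R4 ← R4 + (24/31)·R3: [0, 0, 0, 27/31, -12/31]
R5 ← R5 − (36/31)·R3: [0, 0, 0, 99/31, 111/31]
R6 ← R6 − (3/31)·R3: [0, 0, 0, 171/31, 234/31]
R5 ← R5 − (11/3)·R4: [0, 0, 0, 0, 5]
R6 ← R6 − (19/3)·R4: [0, 0, 0, 0, 10]
R6 ← R6 − (2)·R5: [0, 0, 0, 0, 0]
Echelon form has 5 nonzero rows, so rank(C) = 5.
The column space has dimension equal to the rank: 5.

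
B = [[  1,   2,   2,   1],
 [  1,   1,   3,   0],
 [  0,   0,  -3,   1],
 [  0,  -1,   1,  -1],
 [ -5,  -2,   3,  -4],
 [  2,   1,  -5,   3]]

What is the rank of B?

3

Row reduce to echelon form.
R2 ← R2 − R1: [0, -1, 1, -1]
R5 ← R5 + (5)·R1: [0, 8, 13, 1]
R6 ← R6 − (2)·R1: [0, -3, -9, 1]
R4 ← R4 − R2: [0, 0, 0, 0]
R5 ← R5 + (8)·R2: [0, 0, 21, -7]
R6 ← R6 − (3)·R2: [0, 0, -12, 4]
R5 ← R5 + (7)·R3: [0, 0, 0, 0]
R6 ← R6 − (4)·R3: [0, 0, 0, 0]
Echelon form has 3 nonzero rows, so rank(B) = 3.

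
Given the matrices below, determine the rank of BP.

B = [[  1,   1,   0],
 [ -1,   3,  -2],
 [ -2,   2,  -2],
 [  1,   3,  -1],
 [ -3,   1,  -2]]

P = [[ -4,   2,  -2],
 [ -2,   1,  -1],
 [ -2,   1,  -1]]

1

First compute BP:
[[ -6,   3,  -3],
 [  2,  -1,   1],
 [  8,  -4,   4],
 [ -8,   4,  -4],
 [ 14,  -7,   7]]
Now row reduce the product.
R2 ← R2 + (1/3)·R1: [0, 0, 0]
R3 ← R3 + (4/3)·R1: [0, 0, 0]
R4 ← R4 − (4/3)·R1: [0, 0, 0]
R5 ← R5 + (7/3)·R1: [0, 0, 0]
1 nonzero row, so rank(BP) = 1.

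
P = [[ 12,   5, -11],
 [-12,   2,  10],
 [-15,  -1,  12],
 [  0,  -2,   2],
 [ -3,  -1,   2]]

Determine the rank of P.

Row reduce to echelon form.
R2 ← R2 + R1: [0, 7, -1]
R3 ← R3 + (5/4)·R1: [0, 21/4, -7/4]
R5 ← R5 + (1/4)·R1: [0, 1/4, -3/4]
R3 ← R3 − (3/4)·R2: [0, 0, -1]
R4 ← R4 + (2/7)·R2: [0, 0, 12/7]
R5 ← R5 − (1/28)·R2: [0, 0, -5/7]
R4 ← R4 + (12/7)·R3: [0, 0, 0]
R5 ← R5 − (5/7)·R3: [0, 0, 0]
Echelon form has 3 nonzero rows, so rank(P) = 3.

3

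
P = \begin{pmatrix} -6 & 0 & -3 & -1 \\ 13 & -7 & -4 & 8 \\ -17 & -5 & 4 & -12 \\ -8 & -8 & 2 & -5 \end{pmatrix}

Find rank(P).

Row reduce to echelon form.
R2 ← R2 + (13/6)·R1: [0, -7, -21/2, 35/6]
R3 ← R3 − (17/6)·R1: [0, -5, 25/2, -55/6]
R4 ← R4 − (4/3)·R1: [0, -8, 6, -11/3]
R3 ← R3 − (5/7)·R2: [0, 0, 20, -40/3]
R4 ← R4 − (8/7)·R2: [0, 0, 18, -31/3]
R4 ← R4 − (9/10)·R3: [0, 0, 0, 5/3]
Echelon form has 4 nonzero rows, so rank(P) = 4.

4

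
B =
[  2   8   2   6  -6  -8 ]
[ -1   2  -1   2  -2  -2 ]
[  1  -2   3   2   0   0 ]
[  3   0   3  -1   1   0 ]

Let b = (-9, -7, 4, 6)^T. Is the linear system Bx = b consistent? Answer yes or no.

Row reduce the augmented matrix [B | b].
R2 ← R2 + (1/2)·R1: [0, 6, 0, 5, -5, -6, -23/2]
R3 ← R3 − (1/2)·R1: [0, -6, 2, -1, 3, 4, 17/2]
R4 ← R4 − (3/2)·R1: [0, -12, 0, -10, 10, 12, 39/2]
R3 ← R3 + R2: [0, 0, 2, 4, -2, -2, -3]
R4 ← R4 + (2)·R2: [0, 0, 0, 0, 0, 0, -7/2]
The echelon form has 4 nonzero rows; the last pivot sits in the augmented column, so rank(B) = 3 but rank([B|b]) = 4.
Since the ranks differ, the system is inconsistent.

no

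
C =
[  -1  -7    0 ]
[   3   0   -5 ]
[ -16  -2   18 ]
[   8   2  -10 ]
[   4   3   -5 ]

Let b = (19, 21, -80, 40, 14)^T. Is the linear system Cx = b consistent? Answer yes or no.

Row reduce the augmented matrix [C | b].
R2 ← R2 + (3)·R1: [0, -21, -5, 78]
R3 ← R3 − (16)·R1: [0, 110, 18, -384]
R4 ← R4 + (8)·R1: [0, -54, -10, 192]
R5 ← R5 + (4)·R1: [0, -25, -5, 90]
R3 ← R3 + (110/21)·R2: [0, 0, -172/21, 172/7]
R4 ← R4 − (18/7)·R2: [0, 0, 20/7, -60/7]
R5 ← R5 − (25/21)·R2: [0, 0, 20/21, -20/7]
R4 ← R4 + (15/43)·R3: [0, 0, 0, 0]
R5 ← R5 + (5/43)·R3: [0, 0, 0, 0]
The echelon form has 3 nonzero rows, and every pivot lies in the first 3 columns, so rank(C) = rank([C|b]) = 3.
The system is consistent.

yes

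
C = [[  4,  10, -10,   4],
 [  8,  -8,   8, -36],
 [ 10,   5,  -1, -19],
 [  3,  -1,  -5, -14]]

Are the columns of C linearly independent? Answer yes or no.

Row reduce C to echelon form.
R2 ← R2 − (2)·R1: [0, -28, 28, -44]
R3 ← R3 − (5/2)·R1: [0, -20, 24, -29]
R4 ← R4 − (3/4)·R1: [0, -17/2, 5/2, -17]
R3 ← R3 − (5/7)·R2: [0, 0, 4, 17/7]
R4 ← R4 − (17/56)·R2: [0, 0, -6, -51/14]
R4 ← R4 + (3/2)·R3: [0, 0, 0, 0]
3 pivots among 4 columns.
Only 3 < 4 pivot columns, so the columns are linearly dependent.

no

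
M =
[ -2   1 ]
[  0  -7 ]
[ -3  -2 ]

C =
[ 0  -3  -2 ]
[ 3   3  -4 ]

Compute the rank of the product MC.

First compute MC:
[[  3,   9,   0],
 [-21, -21,  28],
 [ -6,   3,  14]]
Now row reduce the product.
R2 ← R2 + (7)·R1: [0, 42, 28]
R3 ← R3 + (2)·R1: [0, 21, 14]
R3 ← R3 − (1/2)·R2: [0, 0, 0]
2 nonzero rows, so rank(MC) = 2.

2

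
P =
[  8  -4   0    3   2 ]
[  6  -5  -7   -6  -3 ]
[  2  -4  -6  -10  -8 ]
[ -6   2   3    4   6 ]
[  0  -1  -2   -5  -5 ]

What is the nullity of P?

Row reduce to echelon form.
R2 ← R2 − (3/4)·R1: [0, -2, -7, -33/4, -9/2]
R3 ← R3 − (1/4)·R1: [0, -3, -6, -43/4, -17/2]
R4 ← R4 + (3/4)·R1: [0, -1, 3, 25/4, 15/2]
R3 ← R3 − (3/2)·R2: [0, 0, 9/2, 13/8, -7/4]
R4 ← R4 − (1/2)·R2: [0, 0, 13/2, 83/8, 39/4]
R5 ← R5 − (1/2)·R2: [0, 0, 3/2, -7/8, -11/4]
R4 ← R4 − (13/9)·R3: [0, 0, 0, 289/36, 221/18]
R5 ← R5 − (1/3)·R3: [0, 0, 0, -17/12, -13/6]
R5 ← R5 + (3/17)·R4: [0, 0, 0, 0, 0]
4 nonzero rows, so rank(P) = 4.
P has 5 columns; by rank–nullity, nullity = 5 − 4 = 1.

1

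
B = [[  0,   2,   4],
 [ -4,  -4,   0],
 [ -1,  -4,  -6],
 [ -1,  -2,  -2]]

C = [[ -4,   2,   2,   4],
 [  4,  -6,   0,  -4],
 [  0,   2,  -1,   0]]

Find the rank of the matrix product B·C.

2

First compute BC:
[[  8,  -4,  -4,  -8],
 [  0,  16,  -8,   0],
 [-12,  10,   4,  12],
 [ -4,   6,   0,   4]]
Now row reduce the product.
R3 ← R3 + (3/2)·R1: [0, 4, -2, 0]
R4 ← R4 + (1/2)·R1: [0, 4, -2, 0]
R3 ← R3 − (1/4)·R2: [0, 0, 0, 0]
R4 ← R4 − (1/4)·R2: [0, 0, 0, 0]
2 nonzero rows, so rank(BC) = 2.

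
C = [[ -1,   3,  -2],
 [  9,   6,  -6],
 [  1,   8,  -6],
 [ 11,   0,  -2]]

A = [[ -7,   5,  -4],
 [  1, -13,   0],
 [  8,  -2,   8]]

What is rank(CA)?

2

First compute CA:
[[ -6, -40, -12],
 [-105, -21, -84],
 [-47, -87, -52],
 [-93,  59, -60]]
Now row reduce the product.
R2 ← R2 − (35/2)·R1: [0, 679, 126]
R3 ← R3 − (47/6)·R1: [0, 679/3, 42]
R4 ← R4 − (31/2)·R1: [0, 679, 126]
R3 ← R3 − (1/3)·R2: [0, 0, 0]
R4 ← R4 − R2: [0, 0, 0]
2 nonzero rows, so rank(CA) = 2.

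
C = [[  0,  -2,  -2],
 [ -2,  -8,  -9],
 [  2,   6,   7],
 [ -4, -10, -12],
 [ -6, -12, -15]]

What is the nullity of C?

Row reduce to echelon form.
Swap R1 ↔ R2
R3 ← R3 + R1: [0, -2, -2]
R4 ← R4 − (2)·R1: [0, 6, 6]
R5 ← R5 − (3)·R1: [0, 12, 12]
R3 ← R3 − R2: [0, 0, 0]
R4 ← R4 + (3)·R2: [0, 0, 0]
R5 ← R5 + (6)·R2: [0, 0, 0]
2 nonzero rows, so rank(C) = 2.
C has 3 columns; by rank–nullity, nullity = 3 − 2 = 1.

1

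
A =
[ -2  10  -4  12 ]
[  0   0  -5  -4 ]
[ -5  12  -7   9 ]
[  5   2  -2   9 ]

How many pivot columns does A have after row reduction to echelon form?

3

Row reduce to echelon form.
R3 ← R3 − (5/2)·R1: [0, -13, 3, -21]
R4 ← R4 + (5/2)·R1: [0, 27, -12, 39]
Swap R2 ↔ R3
R4 ← R4 + (27/13)·R2: [0, 0, -75/13, -60/13]
R4 ← R4 − (15/13)·R3: [0, 0, 0, 0]
Echelon form has 3 nonzero rows, so rank(A) = 3.
Each nonzero row contributes one pivot column: 3 pivot columns.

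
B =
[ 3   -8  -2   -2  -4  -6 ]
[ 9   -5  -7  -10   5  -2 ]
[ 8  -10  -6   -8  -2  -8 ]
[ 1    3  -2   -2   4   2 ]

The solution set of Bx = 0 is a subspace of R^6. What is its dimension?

2

Row reduce to echelon form.
R2 ← R2 − (3)·R1: [0, 19, -1, -4, 17, 16]
R3 ← R3 − (8/3)·R1: [0, 34/3, -2/3, -8/3, 26/3, 8]
R4 ← R4 − (1/3)·R1: [0, 17/3, -4/3, -4/3, 16/3, 4]
R3 ← R3 − (34/57)·R2: [0, 0, -4/57, -16/57, -28/19, -88/57]
R4 ← R4 − (17/57)·R2: [0, 0, -59/57, -8/57, 5/19, -44/57]
R4 ← R4 − (59/4)·R3: [0, 0, 0, 4, 22, 22]
4 nonzero rows, so rank(B) = 4.
B has 6 columns; by rank–nullity, nullity = 6 − 4 = 2.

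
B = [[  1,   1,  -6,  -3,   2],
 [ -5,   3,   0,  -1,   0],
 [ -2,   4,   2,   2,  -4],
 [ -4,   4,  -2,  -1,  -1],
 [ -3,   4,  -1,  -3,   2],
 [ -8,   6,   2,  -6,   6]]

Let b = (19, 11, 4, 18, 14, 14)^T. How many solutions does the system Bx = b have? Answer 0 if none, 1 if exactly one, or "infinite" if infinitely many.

infinite

Row reduce the augmented matrix [B | b].
R2 ← R2 + (5)·R1: [0, 8, -30, -16, 10, 106]
R3 ← R3 + (2)·R1: [0, 6, -10, -4, 0, 42]
R4 ← R4 + (4)·R1: [0, 8, -26, -13, 7, 94]
R5 ← R5 + (3)·R1: [0, 7, -19, -12, 8, 71]
R6 ← R6 + (8)·R1: [0, 14, -46, -30, 22, 166]
R3 ← R3 − (3/4)·R2: [0, 0, 25/2, 8, -15/2, -75/2]
R4 ← R4 − R2: [0, 0, 4, 3, -3, -12]
R5 ← R5 − (7/8)·R2: [0, 0, 29/4, 2, -3/4, -87/4]
R6 ← R6 − (7/4)·R2: [0, 0, 13/2, -2, 9/2, -39/2]
R4 ← R4 − (8/25)·R3: [0, 0, 0, 11/25, -3/5, 0]
R5 ← R5 − (29/50)·R3: [0, 0, 0, -66/25, 18/5, 0]
R6 ← R6 − (13/25)·R3: [0, 0, 0, -154/25, 42/5, 0]
R5 ← R5 + (6)·R4: [0, 0, 0, 0, 0, 0]
R6 ← R6 + (14)·R4: [0, 0, 0, 0, 0, 0]
The echelon form has 4 nonzero rows, and every pivot lies in the first 5 columns, so rank(B) = rank([B|b]) = 4.
The system is consistent.
rank = 4 < 5 unknowns, so there are infinitely many solutions.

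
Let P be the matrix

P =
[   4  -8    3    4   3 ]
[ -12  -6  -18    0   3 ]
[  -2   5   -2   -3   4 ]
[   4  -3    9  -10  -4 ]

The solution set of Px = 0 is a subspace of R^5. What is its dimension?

Row reduce to echelon form.
R2 ← R2 + (3)·R1: [0, -30, -9, 12, 12]
R3 ← R3 + (1/2)·R1: [0, 1, -1/2, -1, 11/2]
R4 ← R4 − R1: [0, 5, 6, -14, -7]
R3 ← R3 + (1/30)·R2: [0, 0, -4/5, -3/5, 59/10]
R4 ← R4 + (1/6)·R2: [0, 0, 9/2, -12, -5]
R4 ← R4 + (45/8)·R3: [0, 0, 0, -123/8, 451/16]
4 nonzero rows, so rank(P) = 4.
P has 5 columns; by rank–nullity, nullity = 5 − 4 = 1.

1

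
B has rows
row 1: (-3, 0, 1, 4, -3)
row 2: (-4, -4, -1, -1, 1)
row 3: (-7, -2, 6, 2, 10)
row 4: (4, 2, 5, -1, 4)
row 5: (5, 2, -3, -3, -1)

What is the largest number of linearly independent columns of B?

Row reduce to echelon form.
R2 ← R2 − (4/3)·R1: [0, -4, -7/3, -19/3, 5]
R3 ← R3 − (7/3)·R1: [0, -2, 11/3, -22/3, 17]
R4 ← R4 + (4/3)·R1: [0, 2, 19/3, 13/3, 0]
R5 ← R5 + (5/3)·R1: [0, 2, -4/3, 11/3, -6]
R3 ← R3 − (1/2)·R2: [0, 0, 29/6, -25/6, 29/2]
R4 ← R4 + (1/2)·R2: [0, 0, 31/6, 7/6, 5/2]
R5 ← R5 + (1/2)·R2: [0, 0, -5/2, 1/2, -7/2]
R4 ← R4 − (31/29)·R3: [0, 0, 0, 163/29, -13]
R5 ← R5 + (15/29)·R3: [0, 0, 0, -48/29, 4]
R5 ← R5 + (48/163)·R4: [0, 0, 0, 0, 28/163]
Echelon form has 5 nonzero rows, so rank(B) = 5.
The rank gives the maximum number of linearly independent columns: 5.

5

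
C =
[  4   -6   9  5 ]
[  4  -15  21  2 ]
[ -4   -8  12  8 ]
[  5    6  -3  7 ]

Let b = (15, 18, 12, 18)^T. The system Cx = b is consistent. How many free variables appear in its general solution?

0

Row reduce the augmented matrix [C | b].
R2 ← R2 − R1: [0, -9, 12, -3, 3]
R3 ← R3 + R1: [0, -14, 21, 13, 27]
R4 ← R4 − (5/4)·R1: [0, 27/2, -57/4, 3/4, -3/4]
R3 ← R3 − (14/9)·R2: [0, 0, 7/3, 53/3, 67/3]
R4 ← R4 + (3/2)·R2: [0, 0, 15/4, -15/4, 15/4]
R4 ← R4 − (45/28)·R3: [0, 0, 0, -225/7, -225/7]
The echelon form has 4 nonzero rows, and every pivot lies in the first 4 columns, so rank(C) = rank([C|b]) = 4.
The system is consistent.
Free variables = (unknowns) − (rank) = 4 − 4 = 0.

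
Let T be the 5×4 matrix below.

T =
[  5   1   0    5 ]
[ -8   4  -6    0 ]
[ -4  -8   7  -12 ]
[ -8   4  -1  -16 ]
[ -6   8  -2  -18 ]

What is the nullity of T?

1

Row reduce to echelon form.
R2 ← R2 + (8/5)·R1: [0, 28/5, -6, 8]
R3 ← R3 + (4/5)·R1: [0, -36/5, 7, -8]
R4 ← R4 + (8/5)·R1: [0, 28/5, -1, -8]
R5 ← R5 + (6/5)·R1: [0, 46/5, -2, -12]
R3 ← R3 + (9/7)·R2: [0, 0, -5/7, 16/7]
R4 ← R4 − R2: [0, 0, 5, -16]
R5 ← R5 − (23/14)·R2: [0, 0, 55/7, -176/7]
R4 ← R4 + (7)·R3: [0, 0, 0, 0]
R5 ← R5 + (11)·R3: [0, 0, 0, 0]
3 nonzero rows, so rank(T) = 3.
T has 4 columns; by rank–nullity, nullity = 4 − 3 = 1.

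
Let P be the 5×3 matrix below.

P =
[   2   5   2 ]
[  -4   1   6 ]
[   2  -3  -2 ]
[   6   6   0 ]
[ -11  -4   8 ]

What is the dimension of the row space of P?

3

Row reduce to echelon form.
R2 ← R2 + (2)·R1: [0, 11, 10]
R3 ← R3 − R1: [0, -8, -4]
R4 ← R4 − (3)·R1: [0, -9, -6]
R5 ← R5 + (11/2)·R1: [0, 47/2, 19]
R3 ← R3 + (8/11)·R2: [0, 0, 36/11]
R4 ← R4 + (9/11)·R2: [0, 0, 24/11]
R5 ← R5 − (47/22)·R2: [0, 0, -26/11]
R4 ← R4 − (2/3)·R3: [0, 0, 0]
R5 ← R5 + (13/18)·R3: [0, 0, 0]
Echelon form has 3 nonzero rows, so rank(P) = 3.
The row space has dimension equal to the rank: 3.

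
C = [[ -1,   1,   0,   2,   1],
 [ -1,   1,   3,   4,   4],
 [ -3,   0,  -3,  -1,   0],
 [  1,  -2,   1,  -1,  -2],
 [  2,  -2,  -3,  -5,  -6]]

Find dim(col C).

Row reduce to echelon form.
R2 ← R2 − R1: [0, 0, 3, 2, 3]
R3 ← R3 − (3)·R1: [0, -3, -3, -7, -3]
R4 ← R4 + R1: [0, -1, 1, 1, -1]
R5 ← R5 + (2)·R1: [0, 0, -3, -1, -4]
Swap R2 ↔ R3
R4 ← R4 − (1/3)·R2: [0, 0, 2, 10/3, 0]
R4 ← R4 − (2/3)·R3: [0, 0, 0, 2, -2]
R5 ← R5 + R3: [0, 0, 0, 1, -1]
R5 ← R5 − (1/2)·R4: [0, 0, 0, 0, 0]
Echelon form has 4 nonzero rows, so rank(C) = 4.
The column space has dimension equal to the rank: 4.

4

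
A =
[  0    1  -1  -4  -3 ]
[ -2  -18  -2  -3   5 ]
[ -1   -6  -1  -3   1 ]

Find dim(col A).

Row reduce to echelon form.
Swap R1 ↔ R2
R3 ← R3 − (1/2)·R1: [0, 3, 0, -3/2, -3/2]
R3 ← R3 − (3)·R2: [0, 0, 3, 21/2, 15/2]
Echelon form has 3 nonzero rows, so rank(A) = 3.
The column space has dimension equal to the rank: 3.

3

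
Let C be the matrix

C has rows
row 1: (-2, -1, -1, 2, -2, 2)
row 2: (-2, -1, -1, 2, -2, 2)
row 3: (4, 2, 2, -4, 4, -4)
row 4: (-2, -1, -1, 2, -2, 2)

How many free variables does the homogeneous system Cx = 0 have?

Row reduce to echelon form.
R2 ← R2 − R1: [0, 0, 0, 0, 0, 0]
R3 ← R3 + (2)·R1: [0, 0, 0, 0, 0, 0]
R4 ← R4 − R1: [0, 0, 0, 0, 0, 0]
1 nonzero row, so rank(C) = 1.
C has 6 columns; by rank–nullity, nullity = 6 − 1 = 5.

5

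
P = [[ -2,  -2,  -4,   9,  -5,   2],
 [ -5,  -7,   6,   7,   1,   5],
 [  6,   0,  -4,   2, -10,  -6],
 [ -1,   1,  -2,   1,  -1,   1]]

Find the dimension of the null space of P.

2

Row reduce to echelon form.
R2 ← R2 − (5/2)·R1: [0, -2, 16, -31/2, 27/2, 0]
R3 ← R3 + (3)·R1: [0, -6, -16, 29, -25, 0]
R4 ← R4 − (1/2)·R1: [0, 2, 0, -7/2, 3/2, 0]
R3 ← R3 − (3)·R2: [0, 0, -64, 151/2, -131/2, 0]
R4 ← R4 + R2: [0, 0, 16, -19, 15, 0]
R4 ← R4 + (1/4)·R3: [0, 0, 0, -1/8, -11/8, 0]
4 nonzero rows, so rank(P) = 4.
P has 6 columns; by rank–nullity, nullity = 6 − 4 = 2.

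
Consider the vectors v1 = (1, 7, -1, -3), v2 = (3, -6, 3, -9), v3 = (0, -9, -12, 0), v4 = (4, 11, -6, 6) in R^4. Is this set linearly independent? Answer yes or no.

Form the matrix with these vectors as rows and row reduce.
R2 ← R2 − (3)·R1: [0, -27, 6, 0]
R4 ← R4 − (4)·R1: [0, -17, -2, 18]
R3 ← R3 − (1/3)·R2: [0, 0, -14, 0]
R4 ← R4 − (17/27)·R2: [0, 0, -52/9, 18]
R4 ← R4 − (26/63)·R3: [0, 0, 0, 18]
4 nonzero rows, so the 4 vectors span a space of dimension 4.
Since 4 = 4, the vectors are linearly independent.

yes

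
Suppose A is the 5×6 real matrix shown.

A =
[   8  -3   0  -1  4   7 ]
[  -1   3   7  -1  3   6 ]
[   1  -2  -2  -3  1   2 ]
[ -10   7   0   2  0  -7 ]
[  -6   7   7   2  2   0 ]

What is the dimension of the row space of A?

Row reduce to echelon form.
R2 ← R2 + (1/8)·R1: [0, 21/8, 7, -9/8, 7/2, 55/8]
R3 ← R3 − (1/8)·R1: [0, -13/8, -2, -23/8, 1/2, 9/8]
R4 ← R4 + (5/4)·R1: [0, 13/4, 0, 3/4, 5, 7/4]
R5 ← R5 + (3/4)·R1: [0, 19/4, 7, 5/4, 5, 21/4]
R3 ← R3 + (13/21)·R2: [0, 0, 7/3, -25/7, 8/3, 113/21]
R4 ← R4 − (26/21)·R2: [0, 0, -26/3, 15/7, 2/3, -142/21]
R5 ← R5 − (38/21)·R2: [0, 0, -17/3, 23/7, -4/3, -151/21]
R4 ← R4 + (26/7)·R3: [0, 0, 0, -545/49, 74/7, 648/49]
R5 ← R5 + (17/7)·R3: [0, 0, 0, -264/49, 36/7, 288/49]
R5 ← R5 − (264/545)·R4: [0, 0, 0, 0, 12/545, -288/545]
Echelon form has 5 nonzero rows, so rank(A) = 5.
The row space has dimension equal to the rank: 5.

5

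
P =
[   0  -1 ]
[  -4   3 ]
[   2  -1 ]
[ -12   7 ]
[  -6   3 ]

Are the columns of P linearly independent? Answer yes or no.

Row reduce P to echelon form.
Swap R1 ↔ R2
R3 ← R3 + (1/2)·R1: [0, 1/2]
R4 ← R4 − (3)·R1: [0, -2]
R5 ← R5 − (3/2)·R1: [0, -3/2]
R3 ← R3 + (1/2)·R2: [0, 0]
R4 ← R4 − (2)·R2: [0, 0]
R5 ← R5 − (3/2)·R2: [0, 0]
2 pivots among 2 columns.
Every column is a pivot column, so the columns are linearly independent.

yes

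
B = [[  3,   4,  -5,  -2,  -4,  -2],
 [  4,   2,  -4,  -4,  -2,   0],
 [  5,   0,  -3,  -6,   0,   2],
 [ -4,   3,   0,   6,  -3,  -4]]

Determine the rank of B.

2

Row reduce to echelon form.
R2 ← R2 − (4/3)·R1: [0, -10/3, 8/3, -4/3, 10/3, 8/3]
R3 ← R3 − (5/3)·R1: [0, -20/3, 16/3, -8/3, 20/3, 16/3]
R4 ← R4 + (4/3)·R1: [0, 25/3, -20/3, 10/3, -25/3, -20/3]
R3 ← R3 − (2)·R2: [0, 0, 0, 0, 0, 0]
R4 ← R4 + (5/2)·R2: [0, 0, 0, 0, 0, 0]
Echelon form has 2 nonzero rows, so rank(B) = 2.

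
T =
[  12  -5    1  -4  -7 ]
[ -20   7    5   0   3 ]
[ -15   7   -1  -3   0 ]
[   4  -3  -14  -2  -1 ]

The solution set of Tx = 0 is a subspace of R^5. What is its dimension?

Row reduce to echelon form.
R2 ← R2 + (5/3)·R1: [0, -4/3, 20/3, -20/3, -26/3]
R3 ← R3 + (5/4)·R1: [0, 3/4, 1/4, -8, -35/4]
R4 ← R4 − (1/3)·R1: [0, -4/3, -43/3, -2/3, 4/3]
R3 ← R3 + (9/16)·R2: [0, 0, 4, -47/4, -109/8]
R4 ← R4 − R2: [0, 0, -21, 6, 10]
R4 ← R4 + (21/4)·R3: [0, 0, 0, -891/16, -1969/32]
4 nonzero rows, so rank(T) = 4.
T has 5 columns; by rank–nullity, nullity = 5 − 4 = 1.

1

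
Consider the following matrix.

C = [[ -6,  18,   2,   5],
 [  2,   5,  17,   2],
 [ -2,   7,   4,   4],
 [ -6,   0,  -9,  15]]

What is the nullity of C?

0

Row reduce to echelon form.
R2 ← R2 + (1/3)·R1: [0, 11, 53/3, 11/3]
R3 ← R3 − (1/3)·R1: [0, 1, 10/3, 7/3]
R4 ← R4 − R1: [0, -18, -11, 10]
R3 ← R3 − (1/11)·R2: [0, 0, 19/11, 2]
R4 ← R4 + (18/11)·R2: [0, 0, 197/11, 16]
R4 ← R4 − (197/19)·R3: [0, 0, 0, -90/19]
4 nonzero rows, so rank(C) = 4.
C has 4 columns; by rank–nullity, nullity = 4 − 4 = 0.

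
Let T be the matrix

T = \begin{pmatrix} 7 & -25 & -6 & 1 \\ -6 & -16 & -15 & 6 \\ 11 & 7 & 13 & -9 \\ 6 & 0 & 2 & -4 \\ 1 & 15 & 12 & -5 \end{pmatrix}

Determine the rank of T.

4

Row reduce to echelon form.
R2 ← R2 + (6/7)·R1: [0, -262/7, -141/7, 48/7]
R3 ← R3 − (11/7)·R1: [0, 324/7, 157/7, -74/7]
R4 ← R4 − (6/7)·R1: [0, 150/7, 50/7, -34/7]
R5 ← R5 − (1/7)·R1: [0, 130/7, 90/7, -36/7]
R3 ← R3 + (162/131)·R2: [0, 0, -325/131, -274/131]
R4 ← R4 + (75/131)·R2: [0, 0, -575/131, -122/131]
R5 ← R5 + (65/131)·R2: [0, 0, 375/131, -228/131]
R4 ← R4 − (23/13)·R3: [0, 0, 0, 36/13]
R5 ← R5 + (15/13)·R3: [0, 0, 0, -54/13]
R5 ← R5 + (3/2)·R4: [0, 0, 0, 0]
Echelon form has 4 nonzero rows, so rank(T) = 4.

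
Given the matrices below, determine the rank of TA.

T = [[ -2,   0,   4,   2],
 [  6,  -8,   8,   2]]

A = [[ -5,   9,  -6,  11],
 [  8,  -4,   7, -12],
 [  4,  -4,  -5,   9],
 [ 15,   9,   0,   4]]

First compute TA:
[[ 56, -16,  -8,  22],
 [-32,  72, -132, 242]]
Now row reduce the product.
R2 ← R2 + (4/7)·R1: [0, 440/7, -956/7, 1782/7]
2 nonzero rows, so rank(TA) = 2.

2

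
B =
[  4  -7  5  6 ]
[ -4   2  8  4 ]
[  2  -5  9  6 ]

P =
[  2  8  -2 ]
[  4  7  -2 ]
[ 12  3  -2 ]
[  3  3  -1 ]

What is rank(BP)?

First compute BP:
[[ 58,  16, -10],
 [108,  18, -16],
 [110,  26, -18]]
Now row reduce the product.
R2 ← R2 − (54/29)·R1: [0, -342/29, 76/29]
R3 ← R3 − (55/29)·R1: [0, -126/29, 28/29]
R3 ← R3 − (7/19)·R2: [0, 0, 0]
2 nonzero rows, so rank(BP) = 2.

2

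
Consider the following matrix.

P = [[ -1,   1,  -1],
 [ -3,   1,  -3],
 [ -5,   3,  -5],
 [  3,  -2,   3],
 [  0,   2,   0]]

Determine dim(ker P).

Row reduce to echelon form.
R2 ← R2 − (3)·R1: [0, -2, 0]
R3 ← R3 − (5)·R1: [0, -2, 0]
R4 ← R4 + (3)·R1: [0, 1, 0]
R3 ← R3 − R2: [0, 0, 0]
R4 ← R4 + (1/2)·R2: [0, 0, 0]
R5 ← R5 + R2: [0, 0, 0]
2 nonzero rows, so rank(P) = 2.
P has 3 columns; by rank–nullity, nullity = 3 − 2 = 1.

1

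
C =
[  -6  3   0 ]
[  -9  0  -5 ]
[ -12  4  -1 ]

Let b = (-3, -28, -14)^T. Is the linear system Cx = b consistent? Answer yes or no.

yes

Row reduce the augmented matrix [C | b].
R2 ← R2 − (3/2)·R1: [0, -9/2, -5, -47/2]
R3 ← R3 − (2)·R1: [0, -2, -1, -8]
R3 ← R3 − (4/9)·R2: [0, 0, 11/9, 22/9]
The echelon form has 3 nonzero rows, and every pivot lies in the first 3 columns, so rank(C) = rank([C|b]) = 3.
The system is consistent.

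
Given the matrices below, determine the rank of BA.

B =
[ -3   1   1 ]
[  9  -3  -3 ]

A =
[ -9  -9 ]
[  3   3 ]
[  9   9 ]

1

First compute BA:
[[ 39,  39],
 [-117, -117]]
Now row reduce the product.
R2 ← R2 + (3)·R1: [0, 0]
1 nonzero row, so rank(BA) = 1.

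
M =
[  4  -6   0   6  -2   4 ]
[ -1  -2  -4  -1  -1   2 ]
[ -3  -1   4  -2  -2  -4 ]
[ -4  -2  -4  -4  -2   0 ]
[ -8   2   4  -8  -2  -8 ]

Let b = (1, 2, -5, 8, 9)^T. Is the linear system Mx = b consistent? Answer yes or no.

no

Row reduce the augmented matrix [M | b].
R2 ← R2 + (1/4)·R1: [0, -7/2, -4, 1/2, -3/2, 3, 9/4]
R3 ← R3 + (3/4)·R1: [0, -11/2, 4, 5/2, -7/2, -1, -17/4]
R4 ← R4 + R1: [0, -8, -4, 2, -4, 4, 9]
R5 ← R5 + (2)·R1: [0, -10, 4, 4, -6, 0, 11]
R3 ← R3 − (11/7)·R2: [0, 0, 72/7, 12/7, -8/7, -40/7, -109/14]
R4 ← R4 − (16/7)·R2: [0, 0, 36/7, 6/7, -4/7, -20/7, 27/7]
R5 ← R5 − (20/7)·R2: [0, 0, 108/7, 18/7, -12/7, -60/7, 32/7]
R4 ← R4 − (1/2)·R3: [0, 0, 0, 0, 0, 0, 31/4]
R5 ← R5 − (3/2)·R3: [0, 0, 0, 0, 0, 0, 65/4]
R5 ← R5 − (65/31)·R4: [0, 0, 0, 0, 0, 0, 0]
The echelon form has 4 nonzero rows; the last pivot sits in the augmented column, so rank(M) = 3 but rank([M|b]) = 4.
Since the ranks differ, the system is inconsistent.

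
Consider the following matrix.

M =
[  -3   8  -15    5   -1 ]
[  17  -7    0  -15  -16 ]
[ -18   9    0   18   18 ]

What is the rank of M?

3

Row reduce to echelon form.
R2 ← R2 + (17/3)·R1: [0, 115/3, -85, 40/3, -65/3]
R3 ← R3 − (6)·R1: [0, -39, 90, -12, 24]
R3 ← R3 + (117/115)·R2: [0, 0, 81/23, 36/23, 45/23]
Echelon form has 3 nonzero rows, so rank(M) = 3.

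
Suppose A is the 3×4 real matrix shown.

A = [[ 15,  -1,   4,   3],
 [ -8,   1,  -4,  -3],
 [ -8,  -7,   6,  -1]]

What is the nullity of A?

Row reduce to echelon form.
R2 ← R2 + (8/15)·R1: [0, 7/15, -28/15, -7/5]
R3 ← R3 + (8/15)·R1: [0, -113/15, 122/15, 3/5]
R3 ← R3 + (113/7)·R2: [0, 0, -22, -22]
3 nonzero rows, so rank(A) = 3.
A has 4 columns; by rank–nullity, nullity = 4 − 3 = 1.

1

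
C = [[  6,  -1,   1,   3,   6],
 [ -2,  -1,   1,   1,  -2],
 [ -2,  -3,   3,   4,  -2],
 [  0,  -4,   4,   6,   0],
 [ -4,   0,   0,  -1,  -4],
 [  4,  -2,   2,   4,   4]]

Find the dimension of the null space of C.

Row reduce to echelon form.
R2 ← R2 + (1/3)·R1: [0, -4/3, 4/3, 2, 0]
R3 ← R3 + (1/3)·R1: [0, -10/3, 10/3, 5, 0]
R5 ← R5 + (2/3)·R1: [0, -2/3, 2/3, 1, 0]
R6 ← R6 − (2/3)·R1: [0, -4/3, 4/3, 2, 0]
R3 ← R3 − (5/2)·R2: [0, 0, 0, 0, 0]
R4 ← R4 − (3)·R2: [0, 0, 0, 0, 0]
R5 ← R5 − (1/2)·R2: [0, 0, 0, 0, 0]
R6 ← R6 − R2: [0, 0, 0, 0, 0]
2 nonzero rows, so rank(C) = 2.
C has 5 columns; by rank–nullity, nullity = 5 − 2 = 3.

3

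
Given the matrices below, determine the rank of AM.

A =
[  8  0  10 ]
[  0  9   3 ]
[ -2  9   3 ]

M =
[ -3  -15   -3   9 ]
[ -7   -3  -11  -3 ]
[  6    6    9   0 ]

2

First compute AM:
[[ 36, -60,  66,  72],
 [-45,  -9, -72, -27],
 [-39,  21, -66, -45]]
Now row reduce the product.
R2 ← R2 + (5/4)·R1: [0, -84, 21/2, 63]
R3 ← R3 + (13/12)·R1: [0, -44, 11/2, 33]
R3 ← R3 − (11/21)·R2: [0, 0, 0, 0]
2 nonzero rows, so rank(AM) = 2.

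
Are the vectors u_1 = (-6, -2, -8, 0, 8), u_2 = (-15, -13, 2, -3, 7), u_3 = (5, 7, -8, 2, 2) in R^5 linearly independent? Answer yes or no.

Form the matrix with these vectors as rows and row reduce.
R2 ← R2 − (5/2)·R1: [0, -8, 22, -3, -13]
R3 ← R3 + (5/6)·R1: [0, 16/3, -44/3, 2, 26/3]
R3 ← R3 + (2/3)·R2: [0, 0, 0, 0, 0]
2 nonzero rows, so the 3 vectors span a space of dimension 2.
Since 2 < 3, the vectors are linearly dependent.

no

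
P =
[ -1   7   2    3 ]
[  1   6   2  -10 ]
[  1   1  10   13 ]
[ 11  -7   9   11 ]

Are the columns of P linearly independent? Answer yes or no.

Row reduce P to echelon form.
R2 ← R2 + R1: [0, 13, 4, -7]
R3 ← R3 + R1: [0, 8, 12, 16]
R4 ← R4 + (11)·R1: [0, 70, 31, 44]
R3 ← R3 − (8/13)·R2: [0, 0, 124/13, 264/13]
R4 ← R4 − (70/13)·R2: [0, 0, 123/13, 1062/13]
R4 ← R4 − (123/124)·R3: [0, 0, 0, 1908/31]
4 pivots among 4 columns.
Every column is a pivot column, so the columns are linearly independent.

yes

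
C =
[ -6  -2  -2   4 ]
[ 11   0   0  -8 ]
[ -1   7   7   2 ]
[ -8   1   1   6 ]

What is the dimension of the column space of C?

2

Row reduce to echelon form.
R2 ← R2 + (11/6)·R1: [0, -11/3, -11/3, -2/3]
R3 ← R3 − (1/6)·R1: [0, 22/3, 22/3, 4/3]
R4 ← R4 − (4/3)·R1: [0, 11/3, 11/3, 2/3]
R3 ← R3 + (2)·R2: [0, 0, 0, 0]
R4 ← R4 + R2: [0, 0, 0, 0]
Echelon form has 2 nonzero rows, so rank(C) = 2.
The column space has dimension equal to the rank: 2.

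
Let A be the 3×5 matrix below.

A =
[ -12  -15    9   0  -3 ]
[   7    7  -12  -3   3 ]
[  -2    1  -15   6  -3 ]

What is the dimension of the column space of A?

Row reduce to echelon form.
R2 ← R2 + (7/12)·R1: [0, -7/4, -27/4, -3, 5/4]
R3 ← R3 − (1/6)·R1: [0, 7/2, -33/2, 6, -5/2]
R3 ← R3 + (2)·R2: [0, 0, -30, 0, 0]
Echelon form has 3 nonzero rows, so rank(A) = 3.
The column space has dimension equal to the rank: 3.

3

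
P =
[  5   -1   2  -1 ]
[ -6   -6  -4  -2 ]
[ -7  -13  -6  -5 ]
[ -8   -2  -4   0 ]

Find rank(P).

Row reduce to echelon form.
R2 ← R2 + (6/5)·R1: [0, -36/5, -8/5, -16/5]
R3 ← R3 + (7/5)·R1: [0, -72/5, -16/5, -32/5]
R4 ← R4 + (8/5)·R1: [0, -18/5, -4/5, -8/5]
R3 ← R3 − (2)·R2: [0, 0, 0, 0]
R4 ← R4 − (1/2)·R2: [0, 0, 0, 0]
Echelon form has 2 nonzero rows, so rank(P) = 2.

2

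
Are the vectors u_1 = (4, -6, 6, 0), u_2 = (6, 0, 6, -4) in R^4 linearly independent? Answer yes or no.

yes

Form the matrix with these vectors as rows and row reduce.
R2 ← R2 − (3/2)·R1: [0, 9, -3, -4]
2 nonzero rows, so the 2 vectors span a space of dimension 2.
Since 2 = 2, the vectors are linearly independent.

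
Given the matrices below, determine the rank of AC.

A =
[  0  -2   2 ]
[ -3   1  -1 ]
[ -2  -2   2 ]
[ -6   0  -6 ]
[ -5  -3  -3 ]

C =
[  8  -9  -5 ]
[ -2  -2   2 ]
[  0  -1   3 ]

First compute AC:
[[  4,   2,   2],
 [-26,  26,  14],
 [-12,  20,  12],
 [-48,  60,  12],
 [-34,  54,  10]]
Now row reduce the product.
R2 ← R2 + (13/2)·R1: [0, 39, 27]
R3 ← R3 + (3)·R1: [0, 26, 18]
R4 ← R4 + (12)·R1: [0, 84, 36]
R5 ← R5 + (17/2)·R1: [0, 71, 27]
R3 ← R3 − (2/3)·R2: [0, 0, 0]
R4 ← R4 − (28/13)·R2: [0, 0, -288/13]
R5 ← R5 − (71/39)·R2: [0, 0, -288/13]
Swap R3 ↔ R4
R5 ← R5 − R3: [0, 0, 0]
3 nonzero rows, so rank(AC) = 3.

3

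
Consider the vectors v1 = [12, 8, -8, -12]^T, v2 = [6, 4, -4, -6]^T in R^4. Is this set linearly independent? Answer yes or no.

Form the matrix with these vectors as rows and row reduce.
R2 ← R2 − (1/2)·R1: [0, 0, 0, 0]
1 nonzero row, so the 2 vectors span a space of dimension 1.
Since 1 < 2, the vectors are linearly dependent.

no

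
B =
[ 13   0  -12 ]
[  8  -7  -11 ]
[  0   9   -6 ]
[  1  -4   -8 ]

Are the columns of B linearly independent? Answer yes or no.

yes

Row reduce B to echelon form.
R2 ← R2 − (8/13)·R1: [0, -7, -47/13]
R4 ← R4 − (1/13)·R1: [0, -4, -92/13]
R3 ← R3 + (9/7)·R2: [0, 0, -969/91]
R4 ← R4 − (4/7)·R2: [0, 0, -456/91]
R4 ← R4 − (8/17)·R3: [0, 0, 0]
3 pivots among 3 columns.
Every column is a pivot column, so the columns are linearly independent.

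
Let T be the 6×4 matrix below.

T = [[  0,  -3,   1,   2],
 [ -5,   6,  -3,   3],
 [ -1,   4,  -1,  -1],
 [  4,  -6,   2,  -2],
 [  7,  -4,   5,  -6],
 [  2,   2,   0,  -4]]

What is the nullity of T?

1

Row reduce to echelon form.
Swap R1 ↔ R2
R3 ← R3 − (1/5)·R1: [0, 14/5, -2/5, -8/5]
R4 ← R4 + (4/5)·R1: [0, -6/5, -2/5, 2/5]
R5 ← R5 + (7/5)·R1: [0, 22/5, 4/5, -9/5]
R6 ← R6 + (2/5)·R1: [0, 22/5, -6/5, -14/5]
R3 ← R3 + (14/15)·R2: [0, 0, 8/15, 4/15]
R4 ← R4 − (2/5)·R2: [0, 0, -4/5, -2/5]
R5 ← R5 + (22/15)·R2: [0, 0, 34/15, 17/15]
R6 ← R6 + (22/15)·R2: [0, 0, 4/15, 2/15]
R4 ← R4 + (3/2)·R3: [0, 0, 0, 0]
R5 ← R5 − (17/4)·R3: [0, 0, 0, 0]
R6 ← R6 − (1/2)·R3: [0, 0, 0, 0]
3 nonzero rows, so rank(T) = 3.
T has 4 columns; by rank–nullity, nullity = 4 − 3 = 1.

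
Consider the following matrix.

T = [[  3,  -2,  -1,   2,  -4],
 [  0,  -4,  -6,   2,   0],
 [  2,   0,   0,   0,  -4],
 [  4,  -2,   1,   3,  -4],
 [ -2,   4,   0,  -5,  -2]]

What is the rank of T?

Row reduce to echelon form.
R3 ← R3 − (2/3)·R1: [0, 4/3, 2/3, -4/3, -4/3]
R4 ← R4 − (4/3)·R1: [0, 2/3, 7/3, 1/3, 4/3]
R5 ← R5 + (2/3)·R1: [0, 8/3, -2/3, -11/3, -14/3]
R3 ← R3 + (1/3)·R2: [0, 0, -4/3, -2/3, -4/3]
R4 ← R4 + (1/6)·R2: [0, 0, 4/3, 2/3, 4/3]
R5 ← R5 + (2/3)·R2: [0, 0, -14/3, -7/3, -14/3]
R4 ← R4 + R3: [0, 0, 0, 0, 0]
R5 ← R5 − (7/2)·R3: [0, 0, 0, 0, 0]
Echelon form has 3 nonzero rows, so rank(T) = 3.

3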